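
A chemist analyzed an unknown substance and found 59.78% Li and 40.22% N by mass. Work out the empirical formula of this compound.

Li3N

Assume 100 g: 59.78 g Li, 40.22 g N.
Li: 59.78 g ÷ 6.94 g/mol = 8.614 mol
N: 40.22 g ÷ 14.01 g/mol = 2.871 mol
Divide by the smallest (2.871 mol N): Li 3.000, N 1.000
≈ 3:1 → Li3N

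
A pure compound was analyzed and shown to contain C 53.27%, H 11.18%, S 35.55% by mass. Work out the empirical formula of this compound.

Assume 100 g: 53.27 g C, 11.18 g H, 35.55 g S.
C: 53.27 g ÷ 12.01 g/mol = 4.435 mol
H: 11.18 g ÷ 1.008 g/mol = 11.09 mol
S: 35.55 g ÷ 32.07 g/mol = 1.109 mol
Divide by the smallest (1.109 mol S): C 4.001, H 10.006, S 1.000
Ratio ≈ 4:10:1, so the empirical formula is C4H10S

C4H10S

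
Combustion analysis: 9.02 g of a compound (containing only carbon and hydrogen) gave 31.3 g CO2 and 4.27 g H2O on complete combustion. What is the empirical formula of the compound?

C3H2

mol C = 31.3 / 44.01 = 0.7112; mass C = 0.7112 × 12.01 = 8.542 g
mol H = 2 × (4.27 / 18.02) = 0.4739; mass H = 0.4739 × 1.008 = 0.4777 g
Smallest is H at 0.4739 mol; normalising gives C 1.501, H 1.000
Scaling by 2: C 3.00, H 2.00 → C3H2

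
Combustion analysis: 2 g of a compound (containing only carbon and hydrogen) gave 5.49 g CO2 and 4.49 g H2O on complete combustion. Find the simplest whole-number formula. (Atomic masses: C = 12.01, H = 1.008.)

mol C = 5.49 / 44.01 = 0.1247; mass C = 0.1247 × 12.01 = 1.498 g
mol H = 2 × (4.49 / 18.02) = 0.4983; mass H = 0.4983 × 1.008 = 0.5023 g
Ratios (÷ 0.1247): C 1.000, H 3.995
≈ 1:4 → CH4

CH4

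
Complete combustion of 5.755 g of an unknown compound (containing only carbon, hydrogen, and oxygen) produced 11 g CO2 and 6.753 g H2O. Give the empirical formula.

C2H6O

mol C = 11 / 44.01 = 0.2499; mass C = 0.2499 × 12.01 = 3.002 g
mol H = 2 × (6.753 / 18.02) = 0.7495; mass H = 0.7495 × 1.008 = 0.7555 g
mass O = 5.755 − (3.757) = 1.998 g → mol O = 0.1249
Smallest is O at 0.1249 mol; normalising gives C 2.002, H 6.003, O 1.000
≈ 2:6:1 → C2H6O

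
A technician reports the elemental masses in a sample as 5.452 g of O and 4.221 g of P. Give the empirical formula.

O5P2

Moles — O: 5.452 / 16.00 = 0.3407 mol; P: 4.221 / 30.97 = 0.1363 mol
Smallest is P at 0.1363 mol; normalising gives O 2.500, P 1.000
Multiply by 2: O 5.00, P 2.00 → O5P2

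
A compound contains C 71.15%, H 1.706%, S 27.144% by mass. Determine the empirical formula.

Assume 100 g: 71.15 g C, 1.706 g H, 27.144 g S.
n(C) = 71.15/12.01 = 5.924, n(H) = 1.706/1.008 = 1.692, n(S) = 27.144/32.07 = 0.8464
Divide by the smallest (0.8464 mol S): C 6.999, H 2.000, S 1.000
→ C7H2S

C7H2S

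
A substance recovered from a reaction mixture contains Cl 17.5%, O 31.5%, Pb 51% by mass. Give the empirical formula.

Assume 100 g: 17.5 g Cl, 31.5 g O, 51 g Pb.
Cl: 17.5 g ÷ 35.45 g/mol = 0.4937 mol
O: 31.5 g ÷ 16.00 g/mol = 1.969 mol
Pb: 51 g ÷ 207.2 g/mol = 0.2461 mol
Divide by the smallest (0.2461 mol Pb): Cl 2.006, O 7.999, Pb 1.000
≈ 2:8:1 → Cl2O8Pb

Cl2O8Pb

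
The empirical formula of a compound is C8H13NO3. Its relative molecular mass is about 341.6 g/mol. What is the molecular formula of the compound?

C16H26N2O6

Empirical-formula mass = 171.19 g/mol
n = 341.6 / 171.19 = 2.00 ≈ 2
Molecular formula = (C8H13NO3)2 = C16H26N2O6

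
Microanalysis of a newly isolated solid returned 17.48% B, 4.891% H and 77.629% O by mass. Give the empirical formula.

BH3O3

Assume 100 g: 17.48 g B, 4.891 g H, 77.629 g O.
B: 17.48 g ÷ 10.81 g/mol = 1.617 mol
H: 4.891 g ÷ 1.008 g/mol = 4.852 mol
O: 77.629 g ÷ 16.00 g/mol = 4.852 mol
Smallest is B at 1.617 mol; normalising gives B 1.000, H 3.001, O 3.000
Ratio ≈ 1:3:3, so the empirical formula is BH3O3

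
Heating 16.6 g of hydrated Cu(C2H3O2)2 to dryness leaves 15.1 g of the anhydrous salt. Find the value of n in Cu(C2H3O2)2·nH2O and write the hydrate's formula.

Cu(C2H3O2)2·H2O

Mass of water lost = 16.6 − 15.1 = 1.5 g → 1.5 / 18.02 = 0.08324 mol H2O
Molar mass of Cu(C2H3O2)2 = 181.64 g/mol → mol Cu(C2H3O2)2 = 15.1 / 181.64 = 0.08313
n = 0.08324 / 0.08313 = 1.00 ≈ 1 → Cu(C2H3O2)2·H2O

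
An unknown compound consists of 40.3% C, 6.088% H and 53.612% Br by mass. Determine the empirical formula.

C5H9Br

Assume 100 g: 40.3 g C, 6.088 g H, 53.612 g Br.
Moles — C: 40.3 / 12.01 = 3.356 mol; H: 6.088 / 1.008 = 6.04 mol; Br: 53.612 / 79.90 = 0.671 mol
Smallest is Br at 0.671 mol; normalising gives C 5.001, H 9.001, Br 1.000
→ C5H9Br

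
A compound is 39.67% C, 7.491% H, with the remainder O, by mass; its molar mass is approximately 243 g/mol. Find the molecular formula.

C8H18O8

Assume 100 g: 39.67 g C, 7.491 g H, 52.839 g O.
Moles — C: 39.67 / 12.01 = 3.303 mol; H: 7.491 / 1.008 = 7.432 mol; O: 52.839 / 16.00 = 3.302 mol
Ratios (÷ 3.302): C 1.000, H 2.250, O 1.000
Scaling by 4: C 4.00, H 9.00, O 4.00 → C4H9O4
Empirical-formula mass = 121.11 g/mol
n = 243 / 121.11 = 2.01 ≈ 2
Molecular formula = (C4H9O4)×2 = C8H18O8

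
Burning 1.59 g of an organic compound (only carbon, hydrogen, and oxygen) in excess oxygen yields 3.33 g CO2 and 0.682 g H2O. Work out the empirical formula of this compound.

mol C = 3.33 / 44.01 = 0.07566; mass C = 0.07566 × 12.01 = 0.9087 g
mol H = 2 × (0.682 / 18.02) = 0.07569; mass H = 0.07569 × 1.008 = 0.07630 g
mass O = 1.59 − (0.9850) = 0.6050 g → mol O = 0.03781
Divide by the smallest (0.03781 mol O): C 2.001, H 2.002, O 1.000
≈ 2:2:1 → C2H2O

C2H2O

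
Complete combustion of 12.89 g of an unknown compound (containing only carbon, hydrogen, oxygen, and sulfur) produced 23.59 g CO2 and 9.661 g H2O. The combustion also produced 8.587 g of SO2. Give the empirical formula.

C8H16OS2

mol C = 23.59 / 44.01 = 0.5360; mass C = 0.5360 × 12.01 = 6.438 g
mol H = 2 × (9.661 / 18.02) = 1.072; mass H = 1.072 × 1.008 = 1.081 g
mol S = 8.587 / 64.07 = 0.1340; mass S = 4.298 g
mass O = 12.89 − (11.82) = 1.073 g → mol O = 0.06709
Smallest is O at 0.06709 mol; normalising gives C 7.989, H 15.982, O 1.000, S 1.998
Ratio ≈ 8:16:1:2, so the empirical formula is C8H16OS2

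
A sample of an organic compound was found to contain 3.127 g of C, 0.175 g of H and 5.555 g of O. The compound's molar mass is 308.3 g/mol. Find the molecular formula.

n(C) = 3.127/12.01 = 0.2604, n(H) = 0.175/1.008 = 0.1736, n(O) = 5.555/16.00 = 0.3472
Divide by the smallest (0.1736 mol H): C 1.500, H 1.000, O 2.000
Multiply by 2: C 3.00, H 2.00, O 4.00 → C3H2O4
Empirical-formula mass = 102.05 g/mol
n = 308.3 / 102.05 = 3.02 ≈ 3
Molecular formula = (C3H2O4)×3 = C9H6O12

C9H6O12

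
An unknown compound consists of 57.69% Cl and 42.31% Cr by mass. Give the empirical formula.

Assume 100 g: 57.69 g Cl, 42.31 g Cr.
Moles — Cl: 57.69 / 35.45 = 1.627 mol; Cr: 42.31 / 52.00 = 0.8137 mol
Smallest is Cr at 0.8137 mol; normalising gives Cl 2.000, Cr 1.000
Ratio ≈ 2:1, so the empirical formula is Cl2Cr

Cl2Cr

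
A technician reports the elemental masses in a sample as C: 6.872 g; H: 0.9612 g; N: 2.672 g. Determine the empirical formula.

C3H5N

Moles — C: 6.872 / 12.01 = 0.5722 mol; H: 0.9612 / 1.008 = 0.9536 mol; N: 2.672 / 14.01 = 0.1907 mol
Smallest is N at 0.1907 mol; normalising gives C 3.000, H 5.000, N 1.000
Ratio ≈ 3:5:1, so the empirical formula is C3H5N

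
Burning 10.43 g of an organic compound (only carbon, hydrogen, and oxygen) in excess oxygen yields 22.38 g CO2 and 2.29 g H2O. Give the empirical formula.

mol C = 22.38 / 44.01 = 0.5085; mass C = 0.5085 × 12.01 = 6.107 g
mol H = 2 × (2.29 / 18.02) = 0.2542; mass H = 0.2542 × 1.008 = 0.2562 g
mass O = 10.43 − (6.364) = 4.066 g → mol O = 0.2542
Divide by the smallest (0.2542 mol O): C 2.001, H 1.000, O 1.000
Ratio ≈ 2:1:1, so the empirical formula is C2HO

C2HO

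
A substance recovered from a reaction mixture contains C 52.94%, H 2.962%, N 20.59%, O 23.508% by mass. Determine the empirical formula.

C3H2NO

Assume 100 g: 52.94 g C, 2.962 g H, 20.59 g N, 23.508 g O.
C: 52.94 g ÷ 12.01 g/mol = 4.408 mol
H: 2.962 g ÷ 1.008 g/mol = 2.938 mol
N: 20.59 g ÷ 14.01 g/mol = 1.47 mol
O: 23.508 g ÷ 16.00 g/mol = 1.469 mol
Divide by the smallest (1.469 mol O): C 3.000, H 2.000, N 1.000, O 1.000
→ C3H2NO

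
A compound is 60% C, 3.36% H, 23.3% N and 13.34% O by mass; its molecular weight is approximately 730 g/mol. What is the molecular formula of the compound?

Assume 100 g: 60 g C, 3.36 g H, 23.3 g N, 13.34 g O.
n(C) = 60/12.01 = 4.996, n(H) = 3.36/1.008 = 3.333, n(N) = 23.3/14.01 = 1.663, n(O) = 13.34/16.00 = 0.8337
Ratios (÷ 0.8337): C 5.992, H 3.998, N 1.995, O 1.000
≈ 6:4:2:1 → C6H4N2O
Empirical-formula mass = 120.11 g/mol
n = 730 / 120.11 = 6.08 ≈ 6
Molecular formula = (C6H4N2O)×6 = C36H24N12O6

C36H24N12O6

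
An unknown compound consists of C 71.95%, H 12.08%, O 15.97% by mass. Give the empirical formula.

C6H12O

Assume 100 g: 71.95 g C, 12.08 g H, 15.97 g O.
n(C) = 71.95/12.01 = 5.991, n(H) = 12.08/1.008 = 11.98, n(O) = 15.97/16.00 = 0.9981
Smallest is O at 0.9981 mol; normalising gives C 6.002, H 12.007, O 1.000
Ratio ≈ 6:12:1, so the empirical formula is C6H12O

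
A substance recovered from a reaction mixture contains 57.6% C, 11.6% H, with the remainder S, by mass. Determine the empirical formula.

Assume 100 g: 57.6 g C, 11.6 g H, 30.8 g S.
Moles — C: 57.6 / 12.01 = 4.796 mol; H: 11.6 / 1.008 = 11.51 mol; S: 30.8 / 32.07 = 0.9604 mol
Divide by the smallest (0.9604 mol S): C 4.994, H 11.982, S 1.000
→ C5H12S

C5H12S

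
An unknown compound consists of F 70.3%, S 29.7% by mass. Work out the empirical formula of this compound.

F4S

Assume 100 g: 70.3 g F, 29.7 g S.
F: 70.3 g ÷ 19.00 g/mol = 3.7 mol
S: 29.7 g ÷ 32.07 g/mol = 0.9261 mol
Divide by the smallest (0.9261 mol S): F 3.995, S 1.000
Ratio ≈ 4:1, so the empirical formula is F4S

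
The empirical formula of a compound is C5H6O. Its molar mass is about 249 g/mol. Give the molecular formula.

Empirical-formula mass = 82.10 g/mol
n = 249 / 82.10 = 3.03 ≈ 3
Molecular formula = (C5H6O)3 = C15H18O3

C15H18O3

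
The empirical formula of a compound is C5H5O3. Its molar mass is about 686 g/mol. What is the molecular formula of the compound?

Empirical-formula mass = 113.09 g/mol
n = 686 / 113.09 = 6.07 ≈ 6
Molecular formula = (C5H5O3)6 = C30H30O18

C30H30O18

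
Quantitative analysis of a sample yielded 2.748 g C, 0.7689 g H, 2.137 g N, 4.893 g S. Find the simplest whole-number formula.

n(C) = 2.748/12.01 = 0.2288, n(H) = 0.7689/1.008 = 0.7628, n(N) = 2.137/14.01 = 0.1525, n(S) = 4.893/32.07 = 0.1526
Divide by the smallest (0.1525 mol N): C 1.500, H 5.001, N 1.000, S 1.000
Multiply by 2: C 3.00, H 10.00, N 2.00, S 2.00 → C3H10N2S2

C3H10N2S2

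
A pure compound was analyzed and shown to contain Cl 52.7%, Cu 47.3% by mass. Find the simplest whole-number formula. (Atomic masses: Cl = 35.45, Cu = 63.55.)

Assume 100 g: 52.7 g Cl, 47.3 g Cu.
n(Cl) = 52.7/35.45 = 1.487, n(Cu) = 47.3/63.55 = 0.7443
Smallest is Cu at 0.7443 mol; normalising gives Cl 1.997, Cu 1.000
→ Cl2Cu

Cl2Cu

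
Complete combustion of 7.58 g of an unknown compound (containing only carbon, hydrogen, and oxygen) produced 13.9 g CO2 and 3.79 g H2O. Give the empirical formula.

mol C = 13.9 / 44.01 = 0.3158; mass C = 0.3158 × 12.01 = 3.793 g
mol H = 2 × (3.79 / 18.02) = 0.4206; mass H = 0.4206 × 1.008 = 0.4240 g
mass O = 7.58 − (4.217) = 3.363 g → mol O = 0.2102
Smallest is O at 0.2102 mol; normalising gives C 1.503, H 2.001, O 1.000
Multiply by 2: C 3.01, H 4.00, O 2.00 → C3H4O2

C3H4O2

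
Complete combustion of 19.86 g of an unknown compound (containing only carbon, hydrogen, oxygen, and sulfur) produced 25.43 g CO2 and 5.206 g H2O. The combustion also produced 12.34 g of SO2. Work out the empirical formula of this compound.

mol C = 25.43 / 44.01 = 0.5778; mass C = 0.5778 × 12.01 = 6.940 g
mol H = 2 × (5.206 / 18.02) = 0.5778; mass H = 0.5778 × 1.008 = 0.5824 g
mol S = 12.34 / 64.07 = 0.1926; mass S = 6.177 g
mass O = 19.86 − (13.70) = 6.161 g → mol O = 0.3851
Ratios (÷ 0.1926): C 3.000, H 3.000, O 1.999, S 1.000
≈ 3:3:2:1 → C3H3O2S

C3H3O2S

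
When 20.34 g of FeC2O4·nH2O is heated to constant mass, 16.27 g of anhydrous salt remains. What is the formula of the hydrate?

Mass of water lost = 20.34 − 16.27 = 4.07 g → 4.07 / 18.02 = 0.2259 mol H2O
Molar mass of FeC2O4 = 143.87 g/mol → mol FeC2O4 = 16.27 / 143.87 = 0.1131
n = 0.2259 / 0.1131 = 2.00 ≈ 2 → FeC2O4·2H2O

FeC2O4·2H2O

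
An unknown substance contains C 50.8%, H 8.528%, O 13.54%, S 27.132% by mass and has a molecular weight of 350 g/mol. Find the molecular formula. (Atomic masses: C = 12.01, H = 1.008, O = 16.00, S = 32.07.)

C15H30O3S3

Assume 100 g: 50.8 g C, 8.528 g H, 13.54 g O, 27.132 g S.
n(C) = 50.8/12.01 = 4.23, n(H) = 8.528/1.008 = 8.46, n(O) = 13.54/16.00 = 0.8462, n(S) = 27.132/32.07 = 0.846
Smallest is S at 0.846 mol; normalising gives C 5.000, H 10.000, O 1.000, S 1.000
Ratio ≈ 5:10:1:1, so the empirical formula is C5H10OS
Empirical-formula mass = 118.20 g/mol
n = 350 / 118.20 = 2.96 ≈ 3
Molecular formula = (C5H10OS)×3 = C15H30O3S3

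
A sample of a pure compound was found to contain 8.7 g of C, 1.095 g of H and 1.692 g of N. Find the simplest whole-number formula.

C6H9N

Moles — C: 8.7 / 12.01 = 0.7244 mol; H: 1.095 / 1.008 = 1.086 mol; N: 1.692 / 14.01 = 0.1208 mol
Ratios (÷ 0.1208): C 5.998, H 8.995, N 1.000
→ C6H9N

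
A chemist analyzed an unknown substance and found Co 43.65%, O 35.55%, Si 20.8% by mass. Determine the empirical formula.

CoO3Si

Assume 100 g: 43.65 g Co, 35.55 g O, 20.8 g Si.
Moles — Co: 43.65 / 58.93 = 0.7407 mol; O: 35.55 / 16.00 = 2.222 mol; Si: 20.8 / 28.09 = 0.7405 mol
Ratios (÷ 0.7405): Co 1.000, O 3.001, Si 1.000
Ratio ≈ 1:3:1, so the empirical formula is CoO3Si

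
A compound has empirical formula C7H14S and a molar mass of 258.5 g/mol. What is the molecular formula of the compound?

Empirical-formula mass = 130.25 g/mol
n = 258.5 / 130.25 = 1.98 ≈ 2
Molecular formula = (C7H14S)2 = C14H28S2

C14H28S2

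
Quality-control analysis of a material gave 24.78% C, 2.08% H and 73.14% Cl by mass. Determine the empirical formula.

Assume 100 g: 24.78 g C, 2.08 g H, 73.14 g Cl.
n(C) = 24.78/12.01 = 2.063, n(H) = 2.08/1.008 = 2.063, n(Cl) = 73.14/35.45 = 2.063
Smallest is Cl at 2.063 mol; normalising gives C 1.000, H 1.000, Cl 1.000
→ CHCl

CHCl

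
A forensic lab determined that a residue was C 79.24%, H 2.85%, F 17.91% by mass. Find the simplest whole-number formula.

C7H3F

Assume 100 g: 79.24 g C, 2.85 g H, 17.91 g F.
C: 79.24 g ÷ 12.01 g/mol = 6.598 mol
H: 2.85 g ÷ 1.008 g/mol = 2.827 mol
F: 17.91 g ÷ 19.00 g/mol = 0.9426 mol
Divide by the smallest (0.9426 mol F): C 6.999, H 2.999, F 1.000
→ C7H3F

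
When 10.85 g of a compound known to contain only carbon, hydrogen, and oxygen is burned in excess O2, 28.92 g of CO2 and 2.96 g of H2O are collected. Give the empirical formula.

mol C = 28.92 / 44.01 = 0.6571; mass C = 0.6571 × 12.01 = 7.892 g
mol H = 2 × (2.96 / 18.02) = 0.3285; mass H = 0.3285 × 1.008 = 0.3312 g
mass O = 10.85 − (8.223) = 2.627 g → mol O = 0.1642
Smallest is O at 0.1642 mol; normalising gives C 4.003, H 2.001, O 1.000
≈ 4:2:1 → C4H2O

C4H2O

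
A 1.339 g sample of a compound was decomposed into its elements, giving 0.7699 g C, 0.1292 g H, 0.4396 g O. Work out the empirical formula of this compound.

C7H14O3

Moles — C: 0.7699 / 12.01 = 0.0641 mol; H: 0.1292 / 1.008 = 0.1282 mol; O: 0.4396 / 16.00 = 0.02747 mol
Smallest is O at 0.02747 mol; normalising gives C 2.333, H 4.665, O 1.000
Multiply by 3: C 7.00, H 14.00, O 3.00 → C7H14O3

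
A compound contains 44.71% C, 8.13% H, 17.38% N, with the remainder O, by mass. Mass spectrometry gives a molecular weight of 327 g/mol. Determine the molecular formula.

Assume 100 g: 44.71 g C, 8.13 g H, 17.38 g N, 29.78 g O.
Moles — C: 44.71 / 12.01 = 3.723 mol; H: 8.13 / 1.008 = 8.065 mol; N: 17.38 / 14.01 = 1.241 mol; O: 29.78 / 16.00 = 1.861 mol
Smallest is N at 1.241 mol; normalising gives C 3.001, H 6.502, N 1.000, O 1.500
×2: C 6.00, H 13.00, N 2.00, O 3.00 → C6H13N2O3
Empirical-formula mass = 161.18 g/mol
n = 327 / 161.18 = 2.03 ≈ 2
Molecular formula = (C6H13N2O3)×2 = C12H26N4O6

C12H26N4O6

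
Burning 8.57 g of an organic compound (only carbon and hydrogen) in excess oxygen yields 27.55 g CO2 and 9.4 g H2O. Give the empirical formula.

mol C = 27.55 / 44.01 = 0.6260; mass C = 0.6260 × 12.01 = 7.518 g
mol H = 2 × (9.4 / 18.02) = 1.043; mass H = 1.043 × 1.008 = 1.052 g
Ratios (÷ 0.626): C 1.000, H 1.667
×3: C 3.00, H 5.00 → C3H5

C3H5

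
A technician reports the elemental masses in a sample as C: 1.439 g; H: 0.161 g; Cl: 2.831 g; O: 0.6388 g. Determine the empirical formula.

C3H4Cl2O

n(C) = 1.439/12.01 = 0.1198, n(H) = 0.161/1.008 = 0.1597, n(Cl) = 2.831/35.45 = 0.07986, n(O) = 0.6388/16.00 = 0.03993
Divide by the smallest (0.03993 mol O): C 3.001, H 4.001, Cl 2.000, O 1.000
→ C3H4Cl2O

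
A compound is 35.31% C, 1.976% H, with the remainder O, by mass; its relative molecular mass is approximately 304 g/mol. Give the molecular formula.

C9H6O12

Assume 100 g: 35.31 g C, 1.976 g H, 62.714 g O.
n(C) = 35.31/12.01 = 2.94, n(H) = 1.976/1.008 = 1.96, n(O) = 62.714/16.00 = 3.92
Ratios (÷ 1.96): C 1.500, H 1.000, O 1.999
Multiply by 2: C 3.00, H 2.00, O 4.00 → C3H2O4
Empirical-formula mass = 102.05 g/mol
n = 304 / 102.05 = 2.98 ≈ 3
Molecular formula = (C3H2O4)×3 = C9H6O12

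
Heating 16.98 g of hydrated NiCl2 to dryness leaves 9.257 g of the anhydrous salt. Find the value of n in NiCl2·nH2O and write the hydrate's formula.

NiCl2·6H2O

Mass of water lost = 16.98 − 9.257 = 7.723 g → 7.723 / 18.02 = 0.4286 mol H2O
Molar mass of NiCl2 = 129.59 g/mol → mol NiCl2 = 9.257 / 129.59 = 0.07143
n = 0.4286 / 0.07143 = 6.00 ≈ 6 → NiCl2·6H2O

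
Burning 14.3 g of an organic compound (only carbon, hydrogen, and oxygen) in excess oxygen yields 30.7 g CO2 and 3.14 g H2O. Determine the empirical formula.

C2HO

mol C = 30.7 / 44.01 = 0.6976; mass C = 0.6976 × 12.01 = 8.378 g
mol H = 2 × (3.14 / 18.02) = 0.3485; mass H = 0.3485 × 1.008 = 0.3513 g
mass O = 14.3 − (8.729) = 5.571 g → mol O = 0.3482
Smallest is O at 0.3482 mol; normalising gives C 2.003, H 1.001, O 1.000
Ratio ≈ 2:1:1, so the empirical formula is C2HO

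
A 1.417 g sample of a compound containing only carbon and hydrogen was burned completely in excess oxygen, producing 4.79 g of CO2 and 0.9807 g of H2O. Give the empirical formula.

mol C = 4.79 / 44.01 = 0.1088; mass C = 0.1088 × 12.01 = 1.307 g
mol H = 2 × (0.9807 / 18.02) = 0.1088; mass H = 0.1088 × 1.008 = 0.1097 g
Divide by the smallest (0.1088 mol C): C 1.000, H 1.000
≈ 1:1 → CH

CH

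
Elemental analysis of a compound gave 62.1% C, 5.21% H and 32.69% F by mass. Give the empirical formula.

C3H3F

Assume 100 g: 62.1 g C, 5.21 g H, 32.69 g F.
C: 62.1 g ÷ 12.01 g/mol = 5.171 mol
H: 5.21 g ÷ 1.008 g/mol = 5.169 mol
F: 32.69 g ÷ 19.00 g/mol = 1.721 mol
Smallest is F at 1.721 mol; normalising gives C 3.005, H 3.004, F 1.000
→ C3H3F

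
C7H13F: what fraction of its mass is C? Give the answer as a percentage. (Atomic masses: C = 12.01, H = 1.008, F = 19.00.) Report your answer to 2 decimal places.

72.37%

Molar mass = 7(12.01) + 13(1.008) + 1(19.00) = 116.174 g/mol
Mass of C per mole = 7 × 12.01 = 84.070 g
% C = 84.070 / 116.174 × 100 = 72.37%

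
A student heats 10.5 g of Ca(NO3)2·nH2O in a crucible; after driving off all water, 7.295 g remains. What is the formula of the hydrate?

Ca(NO3)2·4H2O

Mass of water lost = 10.5 − 7.295 = 3.205 g → 3.205 / 18.02 = 0.1779 mol H2O
Molar mass of Ca(NO3)2 = 164.10 g/mol → mol Ca(NO3)2 = 7.295 / 164.10 = 0.04445
n = 0.1779 / 0.04445 = 4.00 ≈ 4 → Ca(NO3)2·4H2O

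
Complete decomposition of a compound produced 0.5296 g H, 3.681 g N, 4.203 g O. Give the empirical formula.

n(H) = 0.5296/1.008 = 0.5254, n(N) = 3.681/14.01 = 0.2627, n(O) = 4.203/16.00 = 0.2627
Smallest is O at 0.2627 mol; normalising gives H 2.000, N 1.000, O 1.000
Ratio ≈ 2:1:1, so the empirical formula is H2NO

H2NO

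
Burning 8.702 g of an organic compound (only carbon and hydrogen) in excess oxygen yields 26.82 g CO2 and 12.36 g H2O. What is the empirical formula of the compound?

mol C = 26.82 / 44.01 = 0.6094; mass C = 0.6094 × 12.01 = 7.319 g
mol H = 2 × (12.36 / 18.02) = 1.372; mass H = 1.372 × 1.008 = 1.383 g
Divide by the smallest (0.6094 mol C): C 1.000, H 2.251
×4: C 4.00, H 9.00 → C4H9

C4H9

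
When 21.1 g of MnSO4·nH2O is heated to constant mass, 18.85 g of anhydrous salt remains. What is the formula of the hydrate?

Mass of water lost = 21.1 − 18.85 = 2.25 g → 2.25 / 18.02 = 0.1249 mol H2O
Molar mass of MnSO4 = 151.01 g/mol → mol MnSO4 = 18.85 / 151.01 = 0.1248
n = 0.1249 / 0.1248 = 1.00 ≈ 1 → MnSO4·H2O

MnSO4·H2O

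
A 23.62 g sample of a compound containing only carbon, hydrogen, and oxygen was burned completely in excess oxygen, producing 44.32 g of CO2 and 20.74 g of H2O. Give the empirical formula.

C7H16O4

mol C = 44.32 / 44.01 = 1.007; mass C = 1.007 × 12.01 = 12.09 g
mol H = 2 × (20.74 / 18.02) = 2.302; mass H = 2.302 × 1.008 = 2.320 g
mass O = 23.62 − (14.41) = 9.205 g → mol O = 0.5753
Ratios (÷ 0.5753): C 1.750, H 4.001, O 1.000
Multiply by 4: C 7.00, H 16.00, O 4.00 → C7H16O4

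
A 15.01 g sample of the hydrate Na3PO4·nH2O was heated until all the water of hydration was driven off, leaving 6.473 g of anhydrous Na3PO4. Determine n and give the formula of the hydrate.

Na3PO4·12H2O

Mass of water lost = 15.01 − 6.473 = 8.537 g → 8.537 / 18.02 = 0.4738 mol H2O
Molar mass of Na3PO4 = 163.94 g/mol → mol Na3PO4 = 6.473 / 163.94 = 0.03948
n = 0.4738 / 0.03948 = 12.00 ≈ 12 → Na3PO4·12H2O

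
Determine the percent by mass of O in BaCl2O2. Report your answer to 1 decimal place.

Molar mass = 1(137.33) + 2(35.45) + 2(16.00) = 240.230 g/mol
Mass of O per mole = 2 × 16.00 = 32.000 g
% O = 32.000 / 240.230 × 100 = 13.3%

13.3%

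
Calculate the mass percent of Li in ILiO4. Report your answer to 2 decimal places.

Molar mass = 1(126.90) + 1(6.94) + 4(16.00) = 197.840 g/mol
Mass of Li per mole = 1 × 6.94 = 6.940 g
% Li = 6.940 / 197.840 × 100 = 3.51%

3.51%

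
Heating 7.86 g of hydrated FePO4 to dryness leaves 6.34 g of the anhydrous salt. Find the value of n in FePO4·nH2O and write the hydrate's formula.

Mass of water lost = 7.86 − 6.34 = 1.52 g → 1.52 / 18.02 = 0.08435 mol H2O
Molar mass of FePO4 = 150.82 g/mol → mol FePO4 = 6.34 / 150.82 = 0.04204
n = 0.08435 / 0.04204 = 2.01 ≈ 2 → FePO4·2H2O

FePO4·2H2O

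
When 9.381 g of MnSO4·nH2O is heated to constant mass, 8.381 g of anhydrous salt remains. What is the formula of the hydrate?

MnSO4·H2O

Mass of water lost = 9.381 − 8.381 = 1 g → 1 / 18.02 = 0.05549 mol H2O
Molar mass of MnSO4 = 151.01 g/mol → mol MnSO4 = 8.381 / 151.01 = 0.0555
n = 0.05549 / 0.0555 = 1.00 ≈ 1 → MnSO4·H2O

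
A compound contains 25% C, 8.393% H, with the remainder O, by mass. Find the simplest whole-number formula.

Assume 100 g: 25 g C, 8.393 g H, 66.607 g O.
C: 25 g ÷ 12.01 g/mol = 2.082 mol
H: 8.393 g ÷ 1.008 g/mol = 8.326 mol
O: 66.607 g ÷ 16.00 g/mol = 4.163 mol
Smallest is C at 2.082 mol; normalising gives C 1.000, H 4.000, O 2.000
→ CH4O2

CH4O2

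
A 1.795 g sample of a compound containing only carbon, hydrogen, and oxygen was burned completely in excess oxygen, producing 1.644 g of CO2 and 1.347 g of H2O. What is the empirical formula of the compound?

mol C = 1.644 / 44.01 = 0.03736; mass C = 0.03736 × 12.01 = 0.4486 g
mol H = 2 × (1.347 / 18.02) = 0.1495; mass H = 0.1495 × 1.008 = 0.1507 g
mass O = 1.795 − (0.5993) = 1.196 g → mol O = 0.07473
Divide by the smallest (0.03736 mol C): C 1.000, H 4.002, O 2.001
≈ 1:4:2 → CH4O2

CH4O2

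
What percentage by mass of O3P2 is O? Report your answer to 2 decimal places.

43.66%

Molar mass = 3(16.00) + 2(30.97) = 109.940 g/mol
Mass of O per mole = 3 × 16.00 = 48.000 g
% O = 48.000 / 109.940 × 100 = 43.66%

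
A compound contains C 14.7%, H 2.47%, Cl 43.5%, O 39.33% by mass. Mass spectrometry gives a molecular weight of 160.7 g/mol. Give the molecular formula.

C2H4Cl2O4

Assume 100 g: 14.7 g C, 2.47 g H, 43.5 g Cl, 39.33 g O.
n(C) = 14.7/12.01 = 1.224, n(H) = 2.47/1.008 = 2.45, n(Cl) = 43.5/35.45 = 1.227, n(O) = 39.33/16.00 = 2.458
Divide by the smallest (1.224 mol C): C 1.000, H 2.002, Cl 1.003, O 2.008
Ratio ≈ 1:2:1:2, so the empirical formula is CH2ClO2
Empirical-formula mass = 81.48 g/mol
n = 160.7 / 81.48 = 1.97 ≈ 2
Molecular formula = (CH2ClO2)×2 = C2H4Cl2O4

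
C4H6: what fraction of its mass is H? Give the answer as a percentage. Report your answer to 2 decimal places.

11.18%

Molar mass = 4(12.01) + 6(1.008) = 54.088 g/mol
Mass of H per mole = 6 × 1.008 = 6.048 g
% H = 6.048 / 54.088 × 100 = 11.18%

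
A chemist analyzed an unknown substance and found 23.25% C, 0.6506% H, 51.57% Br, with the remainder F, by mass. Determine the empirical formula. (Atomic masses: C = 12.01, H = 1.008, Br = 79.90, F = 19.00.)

C3HBrF2

Assume 100 g: 23.25 g C, 0.6506 g H, 51.57 g Br, 24.529 g F.
n(C) = 23.25/12.01 = 1.936, n(H) = 0.6506/1.008 = 0.6454, n(Br) = 51.57/79.90 = 0.6454, n(F) = 24.529/19.00 = 1.291
Divide by the smallest (0.6454 mol Br): C 2.999, H 1.000, Br 1.000, F 2.000
≈ 3:1:1:2 → C3HBrF2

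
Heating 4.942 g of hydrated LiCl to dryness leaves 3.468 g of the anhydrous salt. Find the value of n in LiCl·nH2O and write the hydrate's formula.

Mass of water lost = 4.942 − 3.468 = 1.474 g → 1.474 / 18.02 = 0.0818 mol H2O
Molar mass of LiCl = 42.39 g/mol → mol LiCl = 3.468 / 42.39 = 0.08181
n = 0.0818 / 0.08181 = 1.00 ≈ 1 → LiCl·H2O

LiCl·H2O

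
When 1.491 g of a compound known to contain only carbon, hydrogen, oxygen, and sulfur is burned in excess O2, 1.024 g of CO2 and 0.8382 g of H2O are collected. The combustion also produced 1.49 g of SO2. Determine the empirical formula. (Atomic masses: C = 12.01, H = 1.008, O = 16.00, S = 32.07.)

CH4OS

mol C = 1.024 / 44.01 = 0.02327; mass C = 0.02327 × 12.01 = 0.2794 g
mol H = 2 × (0.8382 / 18.02) = 0.09303; mass H = 0.09303 × 1.008 = 0.09377 g
mol S = 1.49 / 64.07 = 0.02326; mass S = 0.7458 g
mass O = 1.491 − (1.119) = 0.3720 g → mol O = 0.02325
Divide by the smallest (0.02325 mol O): C 1.001, H 4.002, O 1.000, S 1.000
≈ 1:4:1:1 → CH4OS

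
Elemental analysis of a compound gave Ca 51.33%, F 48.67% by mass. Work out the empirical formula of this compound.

Assume 100 g: 51.33 g Ca, 48.67 g F.
Ca: 51.33 g ÷ 40.08 g/mol = 1.281 mol
F: 48.67 g ÷ 19.00 g/mol = 2.562 mol
Smallest is Ca at 1.281 mol; normalising gives Ca 1.000, F 2.000
Ratio ≈ 1:2, so the empirical formula is CaF2

CaF2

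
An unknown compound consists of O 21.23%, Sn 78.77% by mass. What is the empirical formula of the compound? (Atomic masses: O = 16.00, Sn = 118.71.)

Assume 100 g: 21.23 g O, 78.77 g Sn.
n(O) = 21.23/16.00 = 1.327, n(Sn) = 78.77/118.71 = 0.6635
Divide by the smallest (0.6635 mol Sn): O 2.000, Sn 1.000
≈ 2:1 → O2Sn

O2Sn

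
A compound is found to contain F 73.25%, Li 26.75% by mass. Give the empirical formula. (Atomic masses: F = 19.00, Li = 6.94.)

Assume 100 g: 73.25 g F, 26.75 g Li.
Moles — F: 73.25 / 19.00 = 3.855 mol; Li: 26.75 / 6.94 = 3.854 mol
Smallest is Li at 3.854 mol; normalising gives F 1.000, Li 1.000
Ratio ≈ 1:1, so the empirical formula is FLi

FLi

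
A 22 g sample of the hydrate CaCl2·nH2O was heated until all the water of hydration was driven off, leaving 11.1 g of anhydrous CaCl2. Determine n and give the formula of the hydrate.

Mass of water lost = 22 − 11.1 = 10.9 g → 10.9 / 18.02 = 0.6049 mol H2O
Molar mass of CaCl2 = 110.98 g/mol → mol CaCl2 = 11.1 / 110.98 = 0.1
n = 0.6049 / 0.1 = 6.05 ≈ 6 → CaCl2·6H2O

CaCl2·6H2O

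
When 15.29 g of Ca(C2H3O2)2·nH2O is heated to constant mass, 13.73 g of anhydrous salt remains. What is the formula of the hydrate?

Mass of water lost = 15.29 − 13.73 = 1.56 g → 1.56 / 18.02 = 0.08657 mol H2O
Molar mass of Ca(C2H3O2)2 = 158.17 g/mol → mol Ca(C2H3O2)2 = 13.73 / 158.17 = 0.08681
n = 0.08657 / 0.08681 = 1.00 ≈ 1 → Ca(C2H3O2)2·H2O

Ca(C2H3O2)2·H2O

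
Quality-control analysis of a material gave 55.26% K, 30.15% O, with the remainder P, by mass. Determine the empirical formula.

Assume 100 g: 55.26 g K, 30.15 g O, 14.59 g P.
K: 55.26 g ÷ 39.10 g/mol = 1.413 mol
O: 30.15 g ÷ 16.00 g/mol = 1.884 mol
P: 14.59 g ÷ 30.97 g/mol = 0.4711 mol
Ratios (÷ 0.4711): K 3.000, O 4.000, P 1.000
→ K3O4P

K3O4P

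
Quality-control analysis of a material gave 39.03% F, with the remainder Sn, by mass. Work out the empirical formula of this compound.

Assume 100 g: 39.03 g F, 60.97 g Sn.
n(F) = 39.03/19.00 = 2.054, n(Sn) = 60.97/118.71 = 0.5136
Divide by the smallest (0.5136 mol Sn): F 4.000, Sn 1.000
Ratio ≈ 4:1, so the empirical formula is F4Sn

F4Sn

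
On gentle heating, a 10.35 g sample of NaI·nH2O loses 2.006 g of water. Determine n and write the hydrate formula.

Mass of anhydrous NaI = 10.35 − 2.006 = 8.344 g
mol H2O = 2.006 / 18.02 = 0.1113
Molar mass of NaI = 149.89 g/mol → mol NaI = 8.344 / 149.89 = 0.05567
n = 0.1113 / 0.05567 = 2.00 ≈ 2 → NaI·2H2O

NaI·2H2O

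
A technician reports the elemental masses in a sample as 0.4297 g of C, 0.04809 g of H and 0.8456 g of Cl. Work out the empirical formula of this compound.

C3H4Cl2

Moles — C: 0.4297 / 12.01 = 0.03578 mol; H: 0.04809 / 1.008 = 0.04771 mol; Cl: 0.8456 / 35.45 = 0.02385 mol
Smallest is Cl at 0.02385 mol; normalising gives C 1.500, H 2.000, Cl 1.000
×2: C 3.00, H 4.00, Cl 2.00 → C3H4Cl2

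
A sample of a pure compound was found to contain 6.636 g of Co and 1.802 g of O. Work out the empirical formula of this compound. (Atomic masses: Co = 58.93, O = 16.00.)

n(Co) = 6.636/58.93 = 0.1126, n(O) = 1.802/16.00 = 0.1126
Divide by the smallest (0.1126 mol Co): Co 1.000, O 1.000
≈ 1:1 → CoO

CoO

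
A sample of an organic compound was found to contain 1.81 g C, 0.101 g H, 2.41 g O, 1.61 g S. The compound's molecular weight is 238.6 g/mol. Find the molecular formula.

Moles — C: 1.81 / 12.01 = 0.1507 mol; H: 0.101 / 1.008 = 0.1002 mol; O: 2.41 / 16.00 = 0.1506 mol; S: 1.61 / 32.07 = 0.0502 mol
Ratios (÷ 0.0502): C 3.002, H 1.996, O 3.000, S 1.000
→ C3H2O3S
Empirical-formula mass = 118.12 g/mol
n = 238.6 / 118.12 = 2.02 ≈ 2
Molecular formula = (C3H2O3S)×2 = C6H4O6S2

C6H4O6S2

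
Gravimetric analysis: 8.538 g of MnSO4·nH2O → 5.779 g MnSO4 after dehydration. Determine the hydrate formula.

MnSO4·4H2O

Mass of water lost = 8.538 − 5.779 = 2.759 g → 2.759 / 18.02 = 0.1531 mol H2O
Molar mass of MnSO4 = 151.01 g/mol → mol MnSO4 = 5.779 / 151.01 = 0.03827
n = 0.1531 / 0.03827 = 4.00 ≈ 4 → MnSO4·4H2O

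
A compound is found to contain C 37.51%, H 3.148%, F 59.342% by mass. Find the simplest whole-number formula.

Assume 100 g: 37.51 g C, 3.148 g H, 59.342 g F.
C: 37.51 g ÷ 12.01 g/mol = 3.123 mol
H: 3.148 g ÷ 1.008 g/mol = 3.123 mol
F: 59.342 g ÷ 19.00 g/mol = 3.123 mol
Ratios (÷ 3.123): C 1.000, H 1.000, F 1.000
Ratio ≈ 1:1:1, so the empirical formula is CHF

CHF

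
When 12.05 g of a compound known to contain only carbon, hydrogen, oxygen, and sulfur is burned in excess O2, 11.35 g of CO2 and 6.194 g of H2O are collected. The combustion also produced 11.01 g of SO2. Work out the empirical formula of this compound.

mol C = 11.35 / 44.01 = 0.2579; mass C = 0.2579 × 12.01 = 3.097 g
mol H = 2 × (6.194 / 18.02) = 0.6875; mass H = 0.6875 × 1.008 = 0.6930 g
mol S = 11.01 / 64.07 = 0.1718; mass S = 5.511 g
mass O = 12.05 − (9.301) = 2.749 g → mol O = 0.1718
Smallest is O at 0.1718 mol; normalising gives C 1.501, H 4.002, O 1.000, S 1.000
×2: C 3.00, H 8.00, O 2.00, S 2.00 → C3H8O2S2

C3H8O2S2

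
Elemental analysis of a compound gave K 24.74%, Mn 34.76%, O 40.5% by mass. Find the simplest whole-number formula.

KMnO4

Assume 100 g: 24.74 g K, 34.76 g Mn, 40.5 g O.
n(K) = 24.74/39.10 = 0.6327, n(Mn) = 34.76/54.94 = 0.6327, n(O) = 40.5/16.00 = 2.531
Smallest is Mn at 0.6327 mol; normalising gives K 1.000, Mn 1.000, O 4.001
≈ 1:1:4 → KMnO4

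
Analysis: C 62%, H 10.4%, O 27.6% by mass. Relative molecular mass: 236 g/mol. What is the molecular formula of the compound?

Assume 100 g: 62 g C, 10.4 g H, 27.6 g O.
C: 62 g ÷ 12.01 g/mol = 5.162 mol
H: 10.4 g ÷ 1.008 g/mol = 10.32 mol
O: 27.6 g ÷ 16.00 g/mol = 1.725 mol
Ratios (÷ 1.725): C 2.993, H 5.981, O 1.000
≈ 3:6:1 → C3H6O
Empirical-formula mass = 58.08 g/mol
n = 236 / 58.08 = 4.06 ≈ 4
Molecular formula = (C3H6O)×4 = C12H24O4

C12H24O4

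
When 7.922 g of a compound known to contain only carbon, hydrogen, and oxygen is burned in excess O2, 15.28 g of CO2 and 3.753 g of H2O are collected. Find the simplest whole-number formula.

C5H6O3

mol C = 15.28 / 44.01 = 0.3472; mass C = 0.3472 × 12.01 = 4.170 g
mol H = 2 × (3.753 / 18.02) = 0.4165; mass H = 0.4165 × 1.008 = 0.4199 g
mass O = 7.922 − (4.590) = 3.332 g → mol O = 0.2083
Ratios (÷ 0.2083): C 1.667, H 2.000, O 1.000
Scaling by 3: C 5.00, H 6.00, O 3.00 → C5H6O3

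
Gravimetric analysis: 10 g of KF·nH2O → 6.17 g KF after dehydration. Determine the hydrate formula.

KF·2H2O

Mass of water lost = 10 − 6.17 = 3.83 g → 3.83 / 18.02 = 0.2125 mol H2O
Molar mass of KF = 58.10 g/mol → mol KF = 6.17 / 58.10 = 0.1062
n = 0.2125 / 0.1062 = 2.00 ≈ 2 → KF·2H2O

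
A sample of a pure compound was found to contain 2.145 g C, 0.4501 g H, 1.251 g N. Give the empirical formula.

C: 2.145 g ÷ 12.01 g/mol = 0.1786 mol
H: 0.4501 g ÷ 1.008 g/mol = 0.4465 mol
N: 1.251 g ÷ 14.01 g/mol = 0.08929 mol
Smallest is N at 0.08929 mol; normalising gives C 2.000, H 5.001, N 1.000
→ C2H5N

C2H5N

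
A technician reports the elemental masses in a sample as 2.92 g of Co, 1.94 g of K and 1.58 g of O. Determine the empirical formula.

Co: 2.92 g ÷ 58.93 g/mol = 0.04955 mol
K: 1.94 g ÷ 39.10 g/mol = 0.04962 mol
O: 1.58 g ÷ 16.00 g/mol = 0.09875 mol
Divide by the smallest (0.04955 mol Co): Co 1.000, K 1.001, O 1.993
→ CoKO2

CoKO2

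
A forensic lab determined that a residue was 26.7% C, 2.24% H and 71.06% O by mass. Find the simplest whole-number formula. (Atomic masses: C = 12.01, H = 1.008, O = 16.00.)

CHO2

Assume 100 g: 26.7 g C, 2.24 g H, 71.06 g O.
n(C) = 26.7/12.01 = 2.223, n(H) = 2.24/1.008 = 2.222, n(O) = 71.06/16.00 = 4.441
Ratios (÷ 2.222): C 1.000, H 1.000, O 1.999
≈ 1:1:2 → CHO2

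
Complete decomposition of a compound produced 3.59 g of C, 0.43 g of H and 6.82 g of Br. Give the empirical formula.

C7H10Br2

C: 3.59 g ÷ 12.01 g/mol = 0.2989 mol
H: 0.43 g ÷ 1.008 g/mol = 0.4266 mol
Br: 6.82 g ÷ 79.90 g/mol = 0.08536 mol
Divide by the smallest (0.08536 mol Br): C 3.502, H 4.998, Br 1.000
×2: C 7.00, H 10.00, Br 2.00 → C7H10Br2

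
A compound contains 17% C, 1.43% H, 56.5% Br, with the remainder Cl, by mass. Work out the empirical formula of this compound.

C2H2BrCl

Assume 100 g: 17 g C, 1.43 g H, 56.5 g Br, 25.07 g Cl.
Moles — C: 17 / 12.01 = 1.415 mol; H: 1.43 / 1.008 = 1.419 mol; Br: 56.5 / 79.90 = 0.7071 mol; Cl: 25.07 / 35.45 = 0.7072 mol
Divide by the smallest (0.7071 mol Br): C 2.002, H 2.006, Br 1.000, Cl 1.000
Ratio ≈ 2:2:1:1, so the empirical formula is C2H2BrCl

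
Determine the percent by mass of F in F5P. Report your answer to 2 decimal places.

75.41%

Molar mass = 5(19.00) + 1(30.97) = 125.970 g/mol
Mass of F per mole = 5 × 19.00 = 95.000 g
% F = 95.000 / 125.970 × 100 = 75.41%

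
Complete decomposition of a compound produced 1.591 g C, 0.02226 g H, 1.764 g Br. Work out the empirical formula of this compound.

Moles — C: 1.591 / 12.01 = 0.1325 mol; H: 0.02226 / 1.008 = 0.02208 mol; Br: 1.764 / 79.90 = 0.02208 mol
Ratios (÷ 0.02208): C 6.000, H 1.000, Br 1.000
Ratio ≈ 6:1:1, so the empirical formula is C6HBr

C6HBr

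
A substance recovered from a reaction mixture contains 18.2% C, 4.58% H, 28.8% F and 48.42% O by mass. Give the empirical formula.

Assume 100 g: 18.2 g C, 4.58 g H, 28.8 g F, 48.42 g O.
C: 18.2 g ÷ 12.01 g/mol = 1.515 mol
H: 4.58 g ÷ 1.008 g/mol = 4.544 mol
F: 28.8 g ÷ 19.00 g/mol = 1.516 mol
O: 48.42 g ÷ 16.00 g/mol = 3.026 mol
Divide by the smallest (1.515 mol C): C 1.000, H 2.998, F 1.000, O 1.997
Ratio ≈ 1:3:1:2, so the empirical formula is CH3FO2

CH3FO2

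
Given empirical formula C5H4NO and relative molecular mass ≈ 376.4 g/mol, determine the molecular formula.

C20H16N4O4

Empirical-formula mass = 94.09 g/mol
n = 376.4 / 94.09 = 4.00 ≈ 4
Molecular formula = (C5H4NO)4 = C20H16N4O4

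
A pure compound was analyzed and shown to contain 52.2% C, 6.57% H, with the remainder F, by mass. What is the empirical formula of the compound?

C2H3F

Assume 100 g: 52.2 g C, 6.57 g H, 41.23 g F.
C: 52.2 g ÷ 12.01 g/mol = 4.346 mol
H: 6.57 g ÷ 1.008 g/mol = 6.518 mol
F: 41.23 g ÷ 19.00 g/mol = 2.17 mol
Divide by the smallest (2.17 mol F): C 2.003, H 3.004, F 1.000
≈ 2:3:1 → C2H3F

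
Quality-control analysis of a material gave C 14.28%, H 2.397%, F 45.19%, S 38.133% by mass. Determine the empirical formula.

CH2F2S

Assume 100 g: 14.28 g C, 2.397 g H, 45.19 g F, 38.133 g S.
Moles — C: 14.28 / 12.01 = 1.189 mol; H: 2.397 / 1.008 = 2.378 mol; F: 45.19 / 19.00 = 2.378 mol; S: 38.133 / 32.07 = 1.189 mol
Ratios (÷ 1.189): C 1.000, H 2.000, F 2.000, S 1.000
≈ 1:2:2:1 → CH2F2S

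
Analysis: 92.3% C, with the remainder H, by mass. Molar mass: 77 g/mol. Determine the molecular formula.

C6H6

Assume 100 g: 92.3 g C, 7.7 g H.
C: 92.3 g ÷ 12.01 g/mol = 7.685 mol
H: 7.7 g ÷ 1.008 g/mol = 7.639 mol
Smallest is H at 7.639 mol; normalising gives C 1.006, H 1.000
Ratio ≈ 1:1, so the empirical formula is CH
Empirical-formula mass = 13.02 g/mol
n = 77 / 13.02 = 5.91 ≈ 6
Molecular formula = (CH)×6 = C6H6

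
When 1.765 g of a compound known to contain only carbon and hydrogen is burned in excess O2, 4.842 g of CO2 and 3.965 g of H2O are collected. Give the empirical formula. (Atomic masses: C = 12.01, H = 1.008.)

CH4

mol C = 4.842 / 44.01 = 0.1100; mass C = 0.1100 × 12.01 = 1.321 g
mol H = 2 × (3.965 / 18.02) = 0.4401; mass H = 0.4401 × 1.008 = 0.4436 g
Smallest is C at 0.11 mol; normalising gives C 1.000, H 4.000
≈ 1:4 → CH4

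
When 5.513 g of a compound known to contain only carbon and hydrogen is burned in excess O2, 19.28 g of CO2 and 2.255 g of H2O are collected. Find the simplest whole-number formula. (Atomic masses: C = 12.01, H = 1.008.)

mol C = 19.28 / 44.01 = 0.4381; mass C = 0.4381 × 12.01 = 5.261 g
mol H = 2 × (2.255 / 18.02) = 0.2503; mass H = 0.2503 × 1.008 = 0.2523 g
Divide by the smallest (0.2503 mol H): C 1.750, H 1.000
Multiply by 4: C 7.00, H 4.00 → C7H4

C7H4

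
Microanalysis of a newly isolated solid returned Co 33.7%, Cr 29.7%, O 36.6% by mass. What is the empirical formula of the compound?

Assume 100 g: 33.7 g Co, 29.7 g Cr, 36.6 g O.
Co: 33.7 g ÷ 58.93 g/mol = 0.5719 mol
Cr: 29.7 g ÷ 52.00 g/mol = 0.5712 mol
O: 36.6 g ÷ 16.00 g/mol = 2.288 mol
Ratios (÷ 0.5712): Co 1.001, Cr 1.000, O 4.005
→ CoCrO4

CoCrO4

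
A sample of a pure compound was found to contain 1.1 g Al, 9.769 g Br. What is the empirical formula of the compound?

AlBr3

n(Al) = 1.1/26.98 = 0.04077, n(Br) = 9.769/79.90 = 0.1223
Smallest is Al at 0.04077 mol; normalising gives Al 1.000, Br 2.999
Ratio ≈ 1:3, so the empirical formula is AlBr3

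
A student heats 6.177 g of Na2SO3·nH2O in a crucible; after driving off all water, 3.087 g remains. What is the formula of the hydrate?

Na2SO3·7H2O

Mass of water lost = 6.177 − 3.087 = 3.09 g → 3.09 / 18.02 = 0.1715 mol H2O
Molar mass of Na2SO3 = 126.05 g/mol → mol Na2SO3 = 3.087 / 126.05 = 0.02449
n = 0.1715 / 0.02449 = 7.00 ≈ 7 → Na2SO3·7H2O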